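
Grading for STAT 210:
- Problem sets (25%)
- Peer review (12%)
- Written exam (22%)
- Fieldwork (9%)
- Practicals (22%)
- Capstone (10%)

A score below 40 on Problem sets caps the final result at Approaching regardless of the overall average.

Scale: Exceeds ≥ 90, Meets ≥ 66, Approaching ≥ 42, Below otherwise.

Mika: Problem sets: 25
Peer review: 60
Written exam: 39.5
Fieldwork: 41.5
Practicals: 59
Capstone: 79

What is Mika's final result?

Problem sets score 25 < 40: minimum not met.
Weighted total:
  Problem sets 25 × 0.25 = 6.25
  Peer review 60 × 0.12 = 7.2
  Written exam 39.5 × 0.22 = 8.69
  Fieldwork 41.5 × 0.09 = 3.735
  Practicals 59 × 0.22 = 12.98
  Capstone 79 × 0.1 = 7.9
Sum = 46.755
46.755 would be Approaching; cap at Approaching applies → Approaching.

Approaching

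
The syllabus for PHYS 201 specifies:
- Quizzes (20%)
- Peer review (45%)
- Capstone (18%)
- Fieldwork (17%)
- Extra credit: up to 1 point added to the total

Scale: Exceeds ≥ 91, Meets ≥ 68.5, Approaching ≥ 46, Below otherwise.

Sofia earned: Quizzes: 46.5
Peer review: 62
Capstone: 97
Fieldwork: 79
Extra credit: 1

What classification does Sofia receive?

Weighted total:
  Quizzes 46.5 × 0.2 = 9.3
  Peer review 62 × 0.45 = 27.9
  Capstone 97 × 0.18 = 17.46
  Fieldwork 79 × 0.17 = 13.43
Sum = 68.09
Extra credit: 68.09 + 1 = 69.09
69.09 is ≥ 68.5 and < 91 → Meets

Meets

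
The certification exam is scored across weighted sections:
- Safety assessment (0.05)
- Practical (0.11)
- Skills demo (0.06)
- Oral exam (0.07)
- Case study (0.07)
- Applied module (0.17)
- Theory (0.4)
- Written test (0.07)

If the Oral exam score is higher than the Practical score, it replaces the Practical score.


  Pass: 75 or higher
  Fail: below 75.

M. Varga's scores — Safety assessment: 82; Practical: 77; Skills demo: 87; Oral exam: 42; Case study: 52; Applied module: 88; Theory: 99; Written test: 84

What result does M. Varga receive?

Pass

Oral exam (42) ≤ Practical (77), so Practical stays at 77.
Weighted total:
  Safety assessment 82 × 0.05 = 4.1
  Practical 77 × 0.11 = 8.47
  Skills demo 87 × 0.06 = 5.22
  Oral exam 42 × 0.07 = 2.94
  Case study 52 × 0.07 = 3.64
  Applied module 88 × 0.17 = 14.96
  Theory 99 × 0.4 = 39.6
  Written test 84 × 0.07 = 5.88
Sum = 84.81
84.81 ≥ 75 → Pass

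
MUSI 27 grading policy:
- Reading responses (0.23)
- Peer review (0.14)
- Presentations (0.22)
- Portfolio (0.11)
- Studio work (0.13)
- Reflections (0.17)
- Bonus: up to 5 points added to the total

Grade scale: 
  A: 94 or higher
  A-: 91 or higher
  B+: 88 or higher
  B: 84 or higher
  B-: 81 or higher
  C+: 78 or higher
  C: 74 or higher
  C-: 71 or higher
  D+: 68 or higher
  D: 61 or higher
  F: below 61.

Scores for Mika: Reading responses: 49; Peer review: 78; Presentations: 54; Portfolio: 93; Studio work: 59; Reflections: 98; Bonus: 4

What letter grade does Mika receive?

Weighted total:
  Reading responses 49 × 0.23 = 11.27
  Peer review 78 × 0.14 = 10.92
  Presentations 54 × 0.22 = 11.88
  Portfolio 93 × 0.11 = 10.23
  Studio work 59 × 0.13 = 7.67
  Reflections 98 × 0.17 = 16.66
Sum = 68.63
Bonus: 68.63 + 4 = 72.63
72.63 is ≥ 71 and < 74 → C-

C-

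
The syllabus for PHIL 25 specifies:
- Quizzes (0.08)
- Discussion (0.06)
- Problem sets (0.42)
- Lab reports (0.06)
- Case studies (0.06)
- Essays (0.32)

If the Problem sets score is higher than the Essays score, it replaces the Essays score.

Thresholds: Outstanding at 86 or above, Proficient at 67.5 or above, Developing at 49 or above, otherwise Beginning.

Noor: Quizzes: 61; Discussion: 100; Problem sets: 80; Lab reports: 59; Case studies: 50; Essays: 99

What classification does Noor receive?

Problem sets (80) ≤ Essays (99), so Essays stays at 99.
Weighted total:
  Quizzes 61 × 0.08 = 4.88
  Discussion 100 × 0.06 = 6
  Problem sets 80 × 0.42 = 33.6
  Lab reports 59 × 0.06 = 3.54
  Case studies 50 × 0.06 = 3
  Essays 99 × 0.32 = 31.68
Sum = 82.7
82.7 is ≥ 67.5 and < 86 → Proficient

Proficient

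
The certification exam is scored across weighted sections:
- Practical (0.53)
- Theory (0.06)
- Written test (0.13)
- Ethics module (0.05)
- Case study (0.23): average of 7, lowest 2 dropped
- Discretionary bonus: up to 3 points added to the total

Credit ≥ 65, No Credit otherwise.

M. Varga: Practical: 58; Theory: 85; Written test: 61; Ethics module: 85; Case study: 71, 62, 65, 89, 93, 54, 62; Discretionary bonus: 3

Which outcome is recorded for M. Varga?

Case study: drop 54, 62 → average of remaining 5 = 380/5 = 76
Weighted total:
  Practical 58 × 0.53 = 30.74
  Theory 85 × 0.06 = 5.1
  Written test 61 × 0.13 = 7.93
  Ethics module 85 × 0.05 = 4.25
  Case study 76 × 0.23 = 17.48
Sum = 65.5
Discretionary bonus: 65.5 + 3 = 68.5
68.5 ≥ 65 → Credit

Credit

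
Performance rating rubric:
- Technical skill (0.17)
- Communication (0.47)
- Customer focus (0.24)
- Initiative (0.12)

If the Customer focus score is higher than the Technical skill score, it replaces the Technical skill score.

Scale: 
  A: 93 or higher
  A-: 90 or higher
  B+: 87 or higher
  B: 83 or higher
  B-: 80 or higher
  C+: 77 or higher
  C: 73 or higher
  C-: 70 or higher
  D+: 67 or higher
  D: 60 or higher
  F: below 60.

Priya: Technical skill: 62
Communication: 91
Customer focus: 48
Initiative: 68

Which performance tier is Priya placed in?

Customer focus (48) ≤ Technical skill (62), so Technical skill stays at 62.
Weighted total:
  Technical skill 62 × 0.17 = 10.54
  Communication 91 × 0.47 = 42.77
  Customer focus 48 × 0.24 = 11.52
  Initiative 68 × 0.12 = 8.16
Sum = 72.99
72.99 is ≥ 70 and < 73 → C-

C-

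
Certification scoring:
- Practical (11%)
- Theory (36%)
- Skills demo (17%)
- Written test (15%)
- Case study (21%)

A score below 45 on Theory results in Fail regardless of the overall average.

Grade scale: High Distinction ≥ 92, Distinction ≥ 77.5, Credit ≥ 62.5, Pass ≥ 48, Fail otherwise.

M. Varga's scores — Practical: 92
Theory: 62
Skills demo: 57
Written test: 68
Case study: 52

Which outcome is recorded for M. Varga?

Credit

Theory score 62 ≥ 45: minimum met.
Weighted total:
  Practical 92 × 0.11 = 10.12
  Theory 62 × 0.36 = 22.32
  Skills demo 57 × 0.17 = 9.69
  Written test 68 × 0.15 = 10.2
  Case study 52 × 0.21 = 10.92
Sum = 63.25
63.25 is ≥ 62.5 and < 77.5 → Credit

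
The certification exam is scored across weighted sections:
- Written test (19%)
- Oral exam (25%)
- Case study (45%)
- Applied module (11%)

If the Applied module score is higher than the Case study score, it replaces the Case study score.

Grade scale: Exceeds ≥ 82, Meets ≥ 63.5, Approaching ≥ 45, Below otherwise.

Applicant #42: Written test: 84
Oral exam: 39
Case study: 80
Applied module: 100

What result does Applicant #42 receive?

Meets

Applied module (100) > Case study (80), so Case study counts as 100.
Weighted total:
  Written test 84 × 0.19 = 15.96
  Oral exam 39 × 0.25 = 9.75
  Case study 100 × 0.45 = 45
  Applied module 100 × 0.11 = 11
Sum = 81.71
81.71 is ≥ 63.5 and < 82 → Meets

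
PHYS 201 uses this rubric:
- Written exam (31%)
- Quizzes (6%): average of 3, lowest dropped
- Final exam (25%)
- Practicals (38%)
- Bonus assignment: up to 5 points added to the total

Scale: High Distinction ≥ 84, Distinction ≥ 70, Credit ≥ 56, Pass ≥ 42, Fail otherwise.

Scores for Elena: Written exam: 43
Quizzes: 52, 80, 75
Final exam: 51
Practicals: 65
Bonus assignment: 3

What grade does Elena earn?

Credit

Quizzes: drop 52 → average of remaining 2 = 155/2 = 77.5
Weighted total:
  Written exam 43 × 0.31 = 13.33
  Quizzes 77.5 × 0.06 = 4.65
  Final exam 51 × 0.25 = 12.75
  Practicals 65 × 0.38 = 24.7
Sum = 55.43
Bonus assignment: 55.43 + 3 = 58.43
58.43 is ≥ 56 and < 70 → Credit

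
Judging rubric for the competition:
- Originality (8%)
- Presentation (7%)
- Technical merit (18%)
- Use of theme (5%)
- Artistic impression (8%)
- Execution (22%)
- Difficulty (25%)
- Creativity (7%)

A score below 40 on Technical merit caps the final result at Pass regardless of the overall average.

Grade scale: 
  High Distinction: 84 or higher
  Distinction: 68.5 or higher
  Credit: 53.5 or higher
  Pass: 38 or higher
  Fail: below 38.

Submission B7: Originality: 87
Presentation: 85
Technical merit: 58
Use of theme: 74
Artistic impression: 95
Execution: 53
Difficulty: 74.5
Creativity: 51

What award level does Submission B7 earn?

Distinction

Technical merit score 58 ≥ 40: minimum met.
Weighted total:
  Originality 87 × 0.08 = 6.96
  Presentation 85 × 0.07 = 5.95
  Technical merit 58 × 0.18 = 10.44
  Use of theme 74 × 0.05 = 3.7
  Artistic impression 95 × 0.08 = 7.6
  Execution 53 × 0.22 = 11.66
  Difficulty 74.5 × 0.25 = 18.625
  Creativity 51 × 0.07 = 3.57
Sum = 68.505
68.505 is ≥ 68.5 and < 84 → Distinction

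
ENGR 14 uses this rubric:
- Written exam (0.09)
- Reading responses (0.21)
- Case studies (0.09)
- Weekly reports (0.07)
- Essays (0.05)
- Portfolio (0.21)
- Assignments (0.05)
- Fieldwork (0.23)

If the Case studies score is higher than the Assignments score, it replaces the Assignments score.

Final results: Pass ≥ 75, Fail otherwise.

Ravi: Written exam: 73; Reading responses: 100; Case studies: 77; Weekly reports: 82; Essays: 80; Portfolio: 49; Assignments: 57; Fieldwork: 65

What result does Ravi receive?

Case studies (77) > Assignments (57), so Assignments counts as 77.
Weighted total:
  Written exam 73 × 0.09 = 6.57
  Reading responses 100 × 0.21 = 21
  Case studies 77 × 0.09 = 6.93
  Weekly reports 82 × 0.07 = 5.74
  Essays 80 × 0.05 = 4
  Portfolio 49 × 0.21 = 10.29
  Assignments 77 × 0.05 = 3.85
  Fieldwork 65 × 0.23 = 14.95
Sum = 73.33
73.33 < 75 → Fail

Fail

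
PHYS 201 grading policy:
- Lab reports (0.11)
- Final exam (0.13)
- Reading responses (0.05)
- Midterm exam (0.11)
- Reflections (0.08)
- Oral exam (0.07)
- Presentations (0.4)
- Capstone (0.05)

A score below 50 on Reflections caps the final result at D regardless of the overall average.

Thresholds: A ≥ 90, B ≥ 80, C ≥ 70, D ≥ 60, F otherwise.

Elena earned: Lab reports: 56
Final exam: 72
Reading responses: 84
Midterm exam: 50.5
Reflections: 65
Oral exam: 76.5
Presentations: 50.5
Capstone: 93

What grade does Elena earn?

Reflections score 65 ≥ 50: minimum met.
Weighted total:
  Lab reports 56 × 0.11 = 6.16
  Final exam 72 × 0.13 = 9.36
  Reading responses 84 × 0.05 = 4.2
  Midterm exam 50.5 × 0.11 = 5.555
  Reflections 65 × 0.08 = 5.2
  Oral exam 76.5 × 0.07 = 5.355
  Presentations 50.5 × 0.4 = 20.2
  Capstone 93 × 0.05 = 4.65
Sum = 60.68
60.68 is ≥ 60 and < 70 → D

D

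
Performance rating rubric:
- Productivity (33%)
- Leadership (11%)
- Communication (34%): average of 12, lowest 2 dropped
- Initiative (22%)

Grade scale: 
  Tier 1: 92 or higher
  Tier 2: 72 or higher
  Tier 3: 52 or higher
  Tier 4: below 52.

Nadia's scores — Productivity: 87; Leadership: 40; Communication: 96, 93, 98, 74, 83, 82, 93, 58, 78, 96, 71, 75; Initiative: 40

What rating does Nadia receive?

Communication: drop 58, 71 → average of remaining 10 = 868/10 = 86.8
Weighted total:
  Productivity 87 × 0.33 = 28.71
  Leadership 40 × 0.11 = 4.4
  Communication 86.8 × 0.34 = 29.512
  Initiative 40 × 0.22 = 8.8
Sum = 71.422
71.422 is ≥ 52 and < 72 → Tier 3

Tier 3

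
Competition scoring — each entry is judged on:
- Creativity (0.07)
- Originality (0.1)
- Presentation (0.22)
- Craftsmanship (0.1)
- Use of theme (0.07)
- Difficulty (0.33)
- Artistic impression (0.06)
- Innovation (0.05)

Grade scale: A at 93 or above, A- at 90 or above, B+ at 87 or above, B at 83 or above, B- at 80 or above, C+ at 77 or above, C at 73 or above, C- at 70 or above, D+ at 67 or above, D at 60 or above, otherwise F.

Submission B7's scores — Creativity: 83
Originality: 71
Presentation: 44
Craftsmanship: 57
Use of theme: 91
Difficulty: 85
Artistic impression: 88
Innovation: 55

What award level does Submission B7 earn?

Weighted total:
  Creativity 83 × 0.07 = 5.81
  Originality 71 × 0.1 = 7.1
  Presentation 44 × 0.22 = 9.68
  Craftsmanship 57 × 0.1 = 5.7
  Use of theme 91 × 0.07 = 6.37
  Difficulty 85 × 0.33 = 28.05
  Artistic impression 88 × 0.06 = 5.28
  Innovation 55 × 0.05 = 2.75
Sum = 70.74
70.74 is ≥ 70 and < 73 → C-

C-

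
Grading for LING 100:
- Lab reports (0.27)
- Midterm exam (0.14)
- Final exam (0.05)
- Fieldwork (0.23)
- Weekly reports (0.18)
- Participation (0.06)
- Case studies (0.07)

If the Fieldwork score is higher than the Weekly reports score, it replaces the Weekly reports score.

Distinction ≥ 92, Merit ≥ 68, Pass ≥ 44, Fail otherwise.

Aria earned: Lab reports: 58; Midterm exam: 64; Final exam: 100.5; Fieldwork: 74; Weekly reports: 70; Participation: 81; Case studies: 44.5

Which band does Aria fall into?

Fieldwork (74) > Weekly reports (70), so Weekly reports counts as 74.
Weighted total:
  Lab reports 58 × 0.27 = 15.66
  Midterm exam 64 × 0.14 = 8.96
  Final exam 100.5 × 0.05 = 5.025
  Fieldwork 74 × 0.23 = 17.02
  Weekly reports 74 × 0.18 = 13.32
  Participation 81 × 0.06 = 4.86
  Case studies 44.5 × 0.07 = 3.115
Sum = 67.96
67.96 is ≥ 44 and < 68 → Pass

Pass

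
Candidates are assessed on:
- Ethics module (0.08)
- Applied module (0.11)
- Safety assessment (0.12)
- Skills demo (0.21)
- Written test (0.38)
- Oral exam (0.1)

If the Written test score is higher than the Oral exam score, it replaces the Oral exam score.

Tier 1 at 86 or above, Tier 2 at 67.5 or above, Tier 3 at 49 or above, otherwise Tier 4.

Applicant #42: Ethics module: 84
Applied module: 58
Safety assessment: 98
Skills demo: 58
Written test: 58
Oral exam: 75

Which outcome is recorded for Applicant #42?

Written test (58) ≤ Oral exam (75), so Oral exam stays at 75.
Weighted total:
  Ethics module 84 × 0.08 = 6.72
  Applied module 58 × 0.11 = 6.38
  Safety assessment 98 × 0.12 = 11.76
  Skills demo 58 × 0.21 = 12.18
  Written test 58 × 0.38 = 22.04
  Oral exam 75 × 0.1 = 7.5
Sum = 66.58
66.58 is ≥ 49 and < 67.5 → Tier 3

Tier 3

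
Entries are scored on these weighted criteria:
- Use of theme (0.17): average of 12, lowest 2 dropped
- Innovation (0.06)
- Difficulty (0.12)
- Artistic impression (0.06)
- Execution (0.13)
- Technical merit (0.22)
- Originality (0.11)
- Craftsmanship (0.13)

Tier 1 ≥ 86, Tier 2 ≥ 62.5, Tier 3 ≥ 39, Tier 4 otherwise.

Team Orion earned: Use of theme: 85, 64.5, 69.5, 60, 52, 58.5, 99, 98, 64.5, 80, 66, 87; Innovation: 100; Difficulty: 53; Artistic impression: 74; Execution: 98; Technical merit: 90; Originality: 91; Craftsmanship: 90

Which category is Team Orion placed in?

Tier 2

Use of theme: drop 52, 58.5 → average of remaining 10 = 773.5/10 = 77.35
Weighted total:
  Use of theme 77.35 × 0.17 = 13.1495
  Innovation 100 × 0.06 = 6
  Difficulty 53 × 0.12 = 6.36
  Artistic impression 74 × 0.06 = 4.44
  Execution 98 × 0.13 = 12.74
  Technical merit 90 × 0.22 = 19.8
  Originality 91 × 0.11 = 10.01
  Craftsmanship 90 × 0.13 = 11.7
Sum = 84.1995
84.1995 is ≥ 62.5 and < 86 → Tier 2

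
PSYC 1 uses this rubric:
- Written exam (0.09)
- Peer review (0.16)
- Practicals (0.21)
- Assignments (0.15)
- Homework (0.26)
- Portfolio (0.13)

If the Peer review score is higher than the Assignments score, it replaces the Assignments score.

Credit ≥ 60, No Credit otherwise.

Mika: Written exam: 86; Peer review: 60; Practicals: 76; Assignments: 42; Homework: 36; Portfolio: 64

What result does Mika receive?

No Credit

Peer review (60) > Assignments (42), so Assignments counts as 60.
Weighted total:
  Written exam 86 × 0.09 = 7.74
  Peer review 60 × 0.16 = 9.6
  Practicals 76 × 0.21 = 15.96
  Assignments 60 × 0.15 = 9
  Homework 36 × 0.26 = 9.36
  Portfolio 64 × 0.13 = 8.32
Sum = 59.98
59.98 < 60 → No Credit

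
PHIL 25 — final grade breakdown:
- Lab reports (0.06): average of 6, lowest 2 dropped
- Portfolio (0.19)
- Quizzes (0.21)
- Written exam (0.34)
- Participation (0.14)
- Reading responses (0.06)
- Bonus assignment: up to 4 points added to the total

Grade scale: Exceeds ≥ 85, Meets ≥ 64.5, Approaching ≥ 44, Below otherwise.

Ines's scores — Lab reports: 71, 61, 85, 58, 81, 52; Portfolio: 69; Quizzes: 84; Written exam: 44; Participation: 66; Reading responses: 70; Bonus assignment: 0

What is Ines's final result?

Approaching

Lab reports: drop 52, 58 → average of remaining 4 = 298/4 = 74.5
Weighted total:
  Lab reports 74.5 × 0.06 = 4.47
  Portfolio 69 × 0.19 = 13.11
  Quizzes 84 × 0.21 = 17.64
  Written exam 44 × 0.34 = 14.96
  Participation 66 × 0.14 = 9.24
  Reading responses 70 × 0.06 = 4.2
Sum = 63.62
Bonus assignment: 63.62 + 0 = 63.62
63.62 is ≥ 44 and < 64.5 → Approaching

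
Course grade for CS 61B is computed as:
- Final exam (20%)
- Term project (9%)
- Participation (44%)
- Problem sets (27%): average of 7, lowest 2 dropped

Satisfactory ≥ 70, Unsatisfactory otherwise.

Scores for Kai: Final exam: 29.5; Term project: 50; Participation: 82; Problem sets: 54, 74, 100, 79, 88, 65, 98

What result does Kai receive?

Satisfactory

Problem sets: drop 54, 65 → average of remaining 5 = 439/5 = 87.8
Weighted total:
  Final exam 29.5 × 0.2 = 5.9
  Term project 50 × 0.09 = 4.5
  Participation 82 × 0.44 = 36.08
  Problem sets 87.8 × 0.27 = 23.706
Sum = 70.186
70.186 ≥ 70 → Satisfactory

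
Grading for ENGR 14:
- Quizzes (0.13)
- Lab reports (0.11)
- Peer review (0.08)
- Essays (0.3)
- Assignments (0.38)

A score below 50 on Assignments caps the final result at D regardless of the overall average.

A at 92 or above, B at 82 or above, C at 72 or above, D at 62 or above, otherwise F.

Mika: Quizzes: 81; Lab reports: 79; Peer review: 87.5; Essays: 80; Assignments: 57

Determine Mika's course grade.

Assignments score 57 ≥ 50: minimum met.
Weighted total:
  Quizzes 81 × 0.13 = 10.53
  Lab reports 79 × 0.11 = 8.69
  Peer review 87.5 × 0.08 = 7
  Essays 80 × 0.3 = 24
  Assignments 57 × 0.38 = 21.66
Sum = 71.88
71.88 is ≥ 62 and < 72 → D

D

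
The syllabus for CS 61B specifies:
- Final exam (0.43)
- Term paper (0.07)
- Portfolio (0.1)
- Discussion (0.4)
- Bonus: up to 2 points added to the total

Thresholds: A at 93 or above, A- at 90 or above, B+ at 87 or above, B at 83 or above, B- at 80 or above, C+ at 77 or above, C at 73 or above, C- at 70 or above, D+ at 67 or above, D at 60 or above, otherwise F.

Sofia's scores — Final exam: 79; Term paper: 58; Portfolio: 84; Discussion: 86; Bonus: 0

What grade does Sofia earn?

B-

Weighted total:
  Final exam 79 × 0.43 = 33.97
  Term paper 58 × 0.07 = 4.06
  Portfolio 84 × 0.1 = 8.4
  Discussion 86 × 0.4 = 34.4
Sum = 80.83
Bonus: 80.83 + 0 = 80.83
80.83 is ≥ 80 and < 83 → B-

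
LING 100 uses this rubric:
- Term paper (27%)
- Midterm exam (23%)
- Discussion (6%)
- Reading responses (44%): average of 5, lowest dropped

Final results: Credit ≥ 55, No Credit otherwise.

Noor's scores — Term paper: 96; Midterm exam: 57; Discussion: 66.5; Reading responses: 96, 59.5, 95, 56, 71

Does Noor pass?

Reading responses: drop 56 → average of remaining 4 = 321.5/4 = 80.375
Weighted total:
  Term paper 96 × 0.27 = 25.92
  Midterm exam 57 × 0.23 = 13.11
  Discussion 66.5 × 0.06 = 3.99
  Reading responses 80.375 × 0.44 = 35.365
Sum = 78.385
78.385 ≥ 55 → Credit

Credit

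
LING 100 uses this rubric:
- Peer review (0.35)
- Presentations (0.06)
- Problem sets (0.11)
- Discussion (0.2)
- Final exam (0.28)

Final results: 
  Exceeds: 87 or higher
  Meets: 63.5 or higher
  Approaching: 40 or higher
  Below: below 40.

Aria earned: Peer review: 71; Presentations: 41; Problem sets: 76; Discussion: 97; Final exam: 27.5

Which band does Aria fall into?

Approaching

Weighted total:
  Peer review 71 × 0.35 = 24.85
  Presentations 41 × 0.06 = 2.46
  Problem sets 76 × 0.11 = 8.36
  Discussion 97 × 0.2 = 19.4
  Final exam 27.5 × 0.28 = 7.7
Sum = 62.77
62.77 is ≥ 40 and < 63.5 → Approaching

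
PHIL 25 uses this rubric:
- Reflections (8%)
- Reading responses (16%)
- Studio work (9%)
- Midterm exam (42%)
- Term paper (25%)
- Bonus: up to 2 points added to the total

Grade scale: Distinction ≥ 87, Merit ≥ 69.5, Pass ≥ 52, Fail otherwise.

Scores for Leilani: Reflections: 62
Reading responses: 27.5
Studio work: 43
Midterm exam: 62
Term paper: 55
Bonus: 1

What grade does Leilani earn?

Pass

Weighted total:
  Reflections 62 × 0.08 = 4.96
  Reading responses 27.5 × 0.16 = 4.4
  Studio work 43 × 0.09 = 3.87
  Midterm exam 62 × 0.42 = 26.04
  Term paper 55 × 0.25 = 13.75
Sum = 53.02
Bonus: 53.02 + 1 = 54.02
54.02 is ≥ 52 and < 69.5 → Pass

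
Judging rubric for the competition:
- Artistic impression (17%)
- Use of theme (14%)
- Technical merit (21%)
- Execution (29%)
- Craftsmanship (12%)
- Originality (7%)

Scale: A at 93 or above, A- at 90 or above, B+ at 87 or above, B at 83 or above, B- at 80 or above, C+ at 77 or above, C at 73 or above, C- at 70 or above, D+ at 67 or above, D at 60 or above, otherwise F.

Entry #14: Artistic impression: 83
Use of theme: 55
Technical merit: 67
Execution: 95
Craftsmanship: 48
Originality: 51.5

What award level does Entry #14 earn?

C-

Weighted total:
  Artistic impression 83 × 0.17 = 14.11
  Use of theme 55 × 0.14 = 7.7
  Technical merit 67 × 0.21 = 14.07
  Execution 95 × 0.29 = 27.55
  Craftsmanship 48 × 0.12 = 5.76
  Originality 51.5 × 0.07 = 3.605
Sum = 72.795
72.795 is ≥ 70 and < 73 → C-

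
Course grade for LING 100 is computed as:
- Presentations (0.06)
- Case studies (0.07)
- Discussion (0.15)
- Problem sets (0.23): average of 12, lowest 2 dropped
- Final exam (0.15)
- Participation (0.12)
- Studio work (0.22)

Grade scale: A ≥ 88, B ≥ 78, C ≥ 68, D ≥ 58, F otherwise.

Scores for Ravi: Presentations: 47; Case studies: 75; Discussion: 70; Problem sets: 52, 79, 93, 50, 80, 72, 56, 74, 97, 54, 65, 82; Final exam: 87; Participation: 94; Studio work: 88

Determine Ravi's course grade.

Problem sets: drop 50, 52 → average of remaining 10 = 752/10 = 75.2
Weighted total:
  Presentations 47 × 0.06 = 2.82
  Case studies 75 × 0.07 = 5.25
  Discussion 70 × 0.15 = 10.5
  Problem sets 75.2 × 0.23 = 17.296
  Final exam 87 × 0.15 = 13.05
  Participation 94 × 0.12 = 11.28
  Studio work 88 × 0.22 = 19.36
Sum = 79.556
79.556 is ≥ 78 and < 88 → B

B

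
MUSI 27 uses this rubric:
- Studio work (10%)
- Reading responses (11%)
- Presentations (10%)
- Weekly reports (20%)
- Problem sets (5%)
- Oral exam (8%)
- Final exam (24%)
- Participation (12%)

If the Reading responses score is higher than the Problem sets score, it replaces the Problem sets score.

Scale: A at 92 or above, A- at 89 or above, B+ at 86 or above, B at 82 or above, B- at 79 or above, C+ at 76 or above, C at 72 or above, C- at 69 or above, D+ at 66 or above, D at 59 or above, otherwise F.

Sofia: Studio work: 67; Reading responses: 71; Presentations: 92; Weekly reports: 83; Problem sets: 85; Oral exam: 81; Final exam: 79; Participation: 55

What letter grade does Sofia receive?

C+

Reading responses (71) ≤ Problem sets (85), so Problem sets stays at 85.
Weighted total:
  Studio work 67 × 0.1 = 6.7
  Reading responses 71 × 0.11 = 7.81
  Presentations 92 × 0.1 = 9.2
  Weekly reports 83 × 0.2 = 16.6
  Problem sets 85 × 0.05 = 4.25
  Oral exam 81 × 0.08 = 6.48
  Final exam 79 × 0.24 = 18.96
  Participation 55 × 0.12 = 6.6
Sum = 76.6
76.6 is ≥ 76 and < 79 → C+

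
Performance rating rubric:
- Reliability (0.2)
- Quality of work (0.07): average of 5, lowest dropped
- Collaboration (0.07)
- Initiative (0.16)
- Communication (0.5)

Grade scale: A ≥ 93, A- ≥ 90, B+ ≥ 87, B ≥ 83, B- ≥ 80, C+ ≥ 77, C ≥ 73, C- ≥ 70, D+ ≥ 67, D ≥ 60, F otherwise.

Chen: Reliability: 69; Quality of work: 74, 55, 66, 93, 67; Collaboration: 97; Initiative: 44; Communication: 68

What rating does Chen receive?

D

Quality of work: drop 55 → average of remaining 4 = 300/4 = 75
Weighted total:
  Reliability 69 × 0.2 = 13.8
  Quality of work 75 × 0.07 = 5.25
  Collaboration 97 × 0.07 = 6.79
  Initiative 44 × 0.16 = 7.04
  Communication 68 × 0.5 = 34
Sum = 66.88
66.88 is ≥ 60 and < 67 → D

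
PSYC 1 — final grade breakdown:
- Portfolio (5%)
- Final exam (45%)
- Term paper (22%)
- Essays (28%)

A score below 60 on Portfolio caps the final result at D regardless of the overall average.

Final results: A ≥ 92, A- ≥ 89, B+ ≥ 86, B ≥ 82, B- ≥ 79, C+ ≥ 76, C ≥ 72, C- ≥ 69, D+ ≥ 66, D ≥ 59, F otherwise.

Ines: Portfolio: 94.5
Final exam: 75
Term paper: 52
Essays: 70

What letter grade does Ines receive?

Portfolio score 94.5 ≥ 60: minimum met.
Weighted total:
  Portfolio 94.5 × 0.05 = 4.725
  Final exam 75 × 0.45 = 33.75
  Term paper 52 × 0.22 = 11.44
  Essays 70 × 0.28 = 19.6
Sum = 69.515
69.515 is ≥ 69 and < 72 → C-

C-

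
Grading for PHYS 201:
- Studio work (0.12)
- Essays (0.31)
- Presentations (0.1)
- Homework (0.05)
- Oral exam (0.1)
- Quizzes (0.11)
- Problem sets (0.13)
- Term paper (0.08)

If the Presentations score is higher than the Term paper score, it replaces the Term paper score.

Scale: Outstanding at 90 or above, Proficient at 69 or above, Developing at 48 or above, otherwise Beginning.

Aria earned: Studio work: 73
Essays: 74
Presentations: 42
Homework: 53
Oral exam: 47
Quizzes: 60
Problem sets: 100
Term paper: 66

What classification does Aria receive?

Developing

Presentations (42) ≤ Term paper (66), so Term paper stays at 66.
Weighted total:
  Studio work 73 × 0.12 = 8.76
  Essays 74 × 0.31 = 22.94
  Presentations 42 × 0.1 = 4.2
  Homework 53 × 0.05 = 2.65
  Oral exam 47 × 0.1 = 4.7
  Quizzes 60 × 0.11 = 6.6
  Problem sets 100 × 0.13 = 13
  Term paper 66 × 0.08 = 5.28
Sum = 68.13
68.13 is ≥ 48 and < 69 → Developing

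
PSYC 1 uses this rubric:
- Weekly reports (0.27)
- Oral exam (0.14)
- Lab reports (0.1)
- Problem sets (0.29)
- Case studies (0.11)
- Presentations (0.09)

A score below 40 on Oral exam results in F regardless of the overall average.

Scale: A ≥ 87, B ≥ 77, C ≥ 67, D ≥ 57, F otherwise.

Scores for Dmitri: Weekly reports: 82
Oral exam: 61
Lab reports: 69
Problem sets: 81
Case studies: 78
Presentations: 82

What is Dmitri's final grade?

Oral exam score 61 ≥ 40: minimum met.
Weighted total:
  Weekly reports 82 × 0.27 = 22.14
  Oral exam 61 × 0.14 = 8.54
  Lab reports 69 × 0.1 = 6.9
  Problem sets 81 × 0.29 = 23.49
  Case studies 78 × 0.11 = 8.58
  Presentations 82 × 0.09 = 7.38
Sum = 77.03
77.03 is ≥ 77 and < 87 → B

B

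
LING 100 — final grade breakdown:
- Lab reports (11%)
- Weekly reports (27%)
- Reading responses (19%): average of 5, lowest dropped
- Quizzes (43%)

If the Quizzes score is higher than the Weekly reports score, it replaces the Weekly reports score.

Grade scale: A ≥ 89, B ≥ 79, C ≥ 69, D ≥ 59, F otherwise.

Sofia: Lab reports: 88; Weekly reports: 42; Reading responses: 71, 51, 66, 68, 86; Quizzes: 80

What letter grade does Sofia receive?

Reading responses: drop 51 → average of remaining 4 = 291/4 = 72.75
Quizzes (80) > Weekly reports (42), so Weekly reports counts as 80.
Weighted total:
  Lab reports 88 × 0.11 = 9.68
  Weekly reports 80 × 0.27 = 21.6
  Reading responses 72.75 × 0.19 = 13.8225
  Quizzes 80 × 0.43 = 34.4
Sum = 79.5025
79.5025 is ≥ 79 and < 89 → B

B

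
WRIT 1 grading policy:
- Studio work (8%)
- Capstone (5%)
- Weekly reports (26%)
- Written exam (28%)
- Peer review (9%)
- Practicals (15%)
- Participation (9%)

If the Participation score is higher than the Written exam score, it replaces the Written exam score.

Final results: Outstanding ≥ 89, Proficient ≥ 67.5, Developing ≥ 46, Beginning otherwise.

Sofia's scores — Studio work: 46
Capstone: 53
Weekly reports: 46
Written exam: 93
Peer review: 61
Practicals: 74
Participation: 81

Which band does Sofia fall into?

Participation (81) ≤ Written exam (93), so Written exam stays at 93.
Weighted total:
  Studio work 46 × 0.08 = 3.68
  Capstone 53 × 0.05 = 2.65
  Weekly reports 46 × 0.26 = 11.96
  Written exam 93 × 0.28 = 26.04
  Peer review 61 × 0.09 = 5.49
  Practicals 74 × 0.15 = 11.1
  Participation 81 × 0.09 = 7.29
Sum = 68.21
68.21 is ≥ 67.5 and < 89 → Proficient

Proficient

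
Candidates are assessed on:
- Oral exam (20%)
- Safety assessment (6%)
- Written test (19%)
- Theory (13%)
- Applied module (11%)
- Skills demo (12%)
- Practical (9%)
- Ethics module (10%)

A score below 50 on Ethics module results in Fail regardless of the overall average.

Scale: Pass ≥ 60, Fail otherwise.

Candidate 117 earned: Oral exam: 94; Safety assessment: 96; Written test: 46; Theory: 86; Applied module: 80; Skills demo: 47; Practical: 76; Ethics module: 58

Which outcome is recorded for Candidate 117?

Ethics module score 58 ≥ 50: minimum met.
Weighted total:
  Oral exam 94 × 0.2 = 18.8
  Safety assessment 96 × 0.06 = 5.76
  Written test 46 × 0.19 = 8.74
  Theory 86 × 0.13 = 11.18
  Applied module 80 × 0.11 = 8.8
  Skills demo 47 × 0.12 = 5.64
  Practical 76 × 0.09 = 6.84
  Ethics module 58 × 0.1 = 5.8
Sum = 71.56
71.56 ≥ 60 → Pass

Pass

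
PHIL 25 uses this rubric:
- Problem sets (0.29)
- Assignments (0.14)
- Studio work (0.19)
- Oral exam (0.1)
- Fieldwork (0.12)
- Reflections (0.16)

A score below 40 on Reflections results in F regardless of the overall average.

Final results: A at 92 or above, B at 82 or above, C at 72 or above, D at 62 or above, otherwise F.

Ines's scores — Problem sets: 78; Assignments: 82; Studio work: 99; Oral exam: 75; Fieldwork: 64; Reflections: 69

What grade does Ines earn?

C

Reflections score 69 ≥ 40: minimum met.
Weighted total:
  Problem sets 78 × 0.29 = 22.62
  Assignments 82 × 0.14 = 11.48
  Studio work 99 × 0.19 = 18.81
  Oral exam 75 × 0.1 = 7.5
  Fieldwork 64 × 0.12 = 7.68
  Reflections 69 × 0.16 = 11.04
Sum = 79.13
79.13 is ≥ 72 and < 82 → C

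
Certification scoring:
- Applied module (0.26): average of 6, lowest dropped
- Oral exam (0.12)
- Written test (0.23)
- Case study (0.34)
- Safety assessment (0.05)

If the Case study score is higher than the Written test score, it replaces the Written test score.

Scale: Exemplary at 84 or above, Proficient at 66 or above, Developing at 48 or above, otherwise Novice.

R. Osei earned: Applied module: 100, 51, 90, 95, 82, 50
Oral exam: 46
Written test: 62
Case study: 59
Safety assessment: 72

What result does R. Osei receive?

Applied module: drop 50 → average of remaining 5 = 418/5 = 83.6
Case study (59) ≤ Written test (62), so Written test stays at 62.
Weighted total:
  Applied module 83.6 × 0.26 = 21.736
  Oral exam 46 × 0.12 = 5.52
  Written test 62 × 0.23 = 14.26
  Case study 59 × 0.34 = 20.06
  Safety assessment 72 × 0.05 = 3.6
Sum = 65.176
65.176 is ≥ 48 and < 66 → Developing

Developing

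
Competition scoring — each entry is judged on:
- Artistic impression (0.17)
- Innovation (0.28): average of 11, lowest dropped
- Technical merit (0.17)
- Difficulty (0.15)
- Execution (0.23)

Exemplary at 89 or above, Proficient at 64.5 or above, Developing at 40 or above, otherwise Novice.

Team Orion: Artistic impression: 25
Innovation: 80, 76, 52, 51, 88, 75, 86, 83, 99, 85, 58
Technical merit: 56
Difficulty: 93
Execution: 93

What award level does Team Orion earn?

Innovation: drop 51 → average of remaining 10 = 782/10 = 78.2
Weighted total:
  Artistic impression 25 × 0.17 = 4.25
  Innovation 78.2 × 0.28 = 21.896
  Technical merit 56 × 0.17 = 9.52
  Difficulty 93 × 0.15 = 13.95
  Execution 93 × 0.23 = 21.39
Sum = 71.006
71.006 is ≥ 64.5 and < 89 → Proficient

Proficient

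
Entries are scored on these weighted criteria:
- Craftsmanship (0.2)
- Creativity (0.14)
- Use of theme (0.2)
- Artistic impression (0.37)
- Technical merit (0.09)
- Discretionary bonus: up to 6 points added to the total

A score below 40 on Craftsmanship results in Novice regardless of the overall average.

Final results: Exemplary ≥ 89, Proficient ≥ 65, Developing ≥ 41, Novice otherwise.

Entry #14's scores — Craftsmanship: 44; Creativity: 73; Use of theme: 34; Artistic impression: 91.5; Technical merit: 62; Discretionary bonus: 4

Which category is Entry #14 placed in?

Craftsmanship score 44 ≥ 40: minimum met.
Weighted total:
  Craftsmanship 44 × 0.2 = 8.8
  Creativity 73 × 0.14 = 10.22
  Use of theme 34 × 0.2 = 6.8
  Artistic impression 91.5 × 0.37 = 33.855
  Technical merit 62 × 0.09 = 5.58
Sum = 65.255
Discretionary bonus: 65.255 + 4 = 69.255
69.255 is ≥ 65 and < 89 → Proficient

Proficient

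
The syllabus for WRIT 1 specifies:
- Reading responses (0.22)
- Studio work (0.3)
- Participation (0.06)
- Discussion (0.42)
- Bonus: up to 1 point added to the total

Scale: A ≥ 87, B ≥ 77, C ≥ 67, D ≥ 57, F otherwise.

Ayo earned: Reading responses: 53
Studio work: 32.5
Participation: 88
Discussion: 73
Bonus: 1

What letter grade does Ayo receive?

Weighted total:
  Reading responses 53 × 0.22 = 11.66
  Studio work 32.5 × 0.3 = 9.75
  Participation 88 × 0.06 = 5.28
  Discussion 73 × 0.42 = 30.66
Sum = 57.35
Bonus: 57.35 + 1 = 58.35
58.35 is ≥ 57 and < 67 → D

D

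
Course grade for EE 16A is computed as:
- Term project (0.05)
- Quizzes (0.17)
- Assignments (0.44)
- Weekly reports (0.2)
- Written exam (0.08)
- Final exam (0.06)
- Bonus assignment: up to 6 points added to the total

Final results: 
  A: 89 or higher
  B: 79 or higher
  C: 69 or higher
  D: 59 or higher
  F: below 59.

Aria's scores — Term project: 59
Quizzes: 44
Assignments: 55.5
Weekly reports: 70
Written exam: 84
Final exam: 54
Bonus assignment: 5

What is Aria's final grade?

Weighted total:
  Term project 59 × 0.05 = 2.95
  Quizzes 44 × 0.17 = 7.48
  Assignments 55.5 × 0.44 = 24.42
  Weekly reports 70 × 0.2 = 14
  Written exam 84 × 0.08 = 6.72
  Final exam 54 × 0.06 = 3.24
Sum = 58.81
Bonus assignment: 58.81 + 5 = 63.81
63.81 is ≥ 59 and < 69 → D

D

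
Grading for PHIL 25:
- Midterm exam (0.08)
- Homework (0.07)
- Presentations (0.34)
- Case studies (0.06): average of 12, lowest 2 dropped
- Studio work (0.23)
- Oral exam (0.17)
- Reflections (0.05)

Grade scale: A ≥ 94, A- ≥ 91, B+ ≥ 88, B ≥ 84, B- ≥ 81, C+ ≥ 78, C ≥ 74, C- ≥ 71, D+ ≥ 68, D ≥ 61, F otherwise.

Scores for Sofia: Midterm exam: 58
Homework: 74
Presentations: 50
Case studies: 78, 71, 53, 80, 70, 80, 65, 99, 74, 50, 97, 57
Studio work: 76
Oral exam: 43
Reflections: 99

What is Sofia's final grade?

D

Case studies: drop 50, 53 → average of remaining 10 = 771/10 = 77.1
Weighted total:
  Midterm exam 58 × 0.08 = 4.64
  Homework 74 × 0.07 = 5.18
  Presentations 50 × 0.34 = 17
  Case studies 77.1 × 0.06 = 4.626
  Studio work 76 × 0.23 = 17.48
  Oral exam 43 × 0.17 = 7.31
  Reflections 99 × 0.05 = 4.95
Sum = 61.186
61.186 is ≥ 61 and < 68 → D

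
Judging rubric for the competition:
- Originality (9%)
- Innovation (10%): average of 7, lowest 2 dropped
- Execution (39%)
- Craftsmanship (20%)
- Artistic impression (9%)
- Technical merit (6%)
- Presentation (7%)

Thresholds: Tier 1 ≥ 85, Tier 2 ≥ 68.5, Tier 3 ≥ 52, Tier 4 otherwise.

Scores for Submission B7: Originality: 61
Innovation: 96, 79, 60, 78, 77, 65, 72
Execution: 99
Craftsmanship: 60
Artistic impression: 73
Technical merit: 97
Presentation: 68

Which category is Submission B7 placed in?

Tier 2

Innovation: drop 60, 65 → average of remaining 5 = 402/5 = 80.4
Weighted total:
  Originality 61 × 0.09 = 5.49
  Innovation 80.4 × 0.1 = 8.04
  Execution 99 × 0.39 = 38.61
  Craftsmanship 60 × 0.2 = 12
  Artistic impression 73 × 0.09 = 6.57
  Technical merit 97 × 0.06 = 5.82
  Presentation 68 × 0.07 = 4.76
Sum = 81.29
81.29 is ≥ 68.5 and < 85 → Tier 2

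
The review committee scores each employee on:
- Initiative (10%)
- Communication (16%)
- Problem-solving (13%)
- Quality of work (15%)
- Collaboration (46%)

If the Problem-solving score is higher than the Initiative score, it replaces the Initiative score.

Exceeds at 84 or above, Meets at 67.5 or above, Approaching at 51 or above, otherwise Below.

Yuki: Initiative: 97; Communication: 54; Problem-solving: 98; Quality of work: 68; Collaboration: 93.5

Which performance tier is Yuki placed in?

Exceeds

Problem-solving (98) > Initiative (97), so Initiative counts as 98.
Weighted total:
  Initiative 98 × 0.1 = 9.8
  Communication 54 × 0.16 = 8.64
  Problem-solving 98 × 0.13 = 12.74
  Quality of work 68 × 0.15 = 10.2
  Collaboration 93.5 × 0.46 = 43.01
Sum = 84.39
84.39 ≥ 84 → Exceeds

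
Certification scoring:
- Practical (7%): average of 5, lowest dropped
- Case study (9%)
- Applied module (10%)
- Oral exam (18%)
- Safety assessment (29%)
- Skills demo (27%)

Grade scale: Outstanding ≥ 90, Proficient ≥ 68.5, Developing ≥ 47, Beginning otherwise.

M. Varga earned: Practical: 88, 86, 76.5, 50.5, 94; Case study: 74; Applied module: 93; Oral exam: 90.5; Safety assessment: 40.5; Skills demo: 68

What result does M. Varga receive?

Practical: drop 50.5 → average of remaining 4 = 344.5/4 = 86.125
Weighted total:
  Practical 86.125 × 0.07 = 6.02875
  Case study 74 × 0.09 = 6.66
  Applied module 93 × 0.1 = 9.3
  Oral exam 90.5 × 0.18 = 16.29
  Safety assessment 40.5 × 0.29 = 11.745
  Skills demo 68 × 0.27 = 18.36
Sum = 68.38375
68.38375 is ≥ 47 and < 68.5 → Developing

Developing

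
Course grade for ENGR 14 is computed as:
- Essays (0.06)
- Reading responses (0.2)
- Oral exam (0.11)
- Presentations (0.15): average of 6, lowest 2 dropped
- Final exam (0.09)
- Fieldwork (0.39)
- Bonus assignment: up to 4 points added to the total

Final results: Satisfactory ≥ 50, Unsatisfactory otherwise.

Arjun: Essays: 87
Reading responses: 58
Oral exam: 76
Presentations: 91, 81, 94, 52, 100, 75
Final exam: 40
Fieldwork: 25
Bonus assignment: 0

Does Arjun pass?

Satisfactory

Presentations: drop 52, 75 → average of remaining 4 = 366/4 = 91.5
Weighted total:
  Essays 87 × 0.06 = 5.22
  Reading responses 58 × 0.2 = 11.6
  Oral exam 76 × 0.11 = 8.36
  Presentations 91.5 × 0.15 = 13.725
  Final exam 40 × 0.09 = 3.6
  Fieldwork 25 × 0.39 = 9.75
Sum = 52.255
Bonus assignment: 52.255 + 0 = 52.255
52.255 ≥ 50 → Satisfactory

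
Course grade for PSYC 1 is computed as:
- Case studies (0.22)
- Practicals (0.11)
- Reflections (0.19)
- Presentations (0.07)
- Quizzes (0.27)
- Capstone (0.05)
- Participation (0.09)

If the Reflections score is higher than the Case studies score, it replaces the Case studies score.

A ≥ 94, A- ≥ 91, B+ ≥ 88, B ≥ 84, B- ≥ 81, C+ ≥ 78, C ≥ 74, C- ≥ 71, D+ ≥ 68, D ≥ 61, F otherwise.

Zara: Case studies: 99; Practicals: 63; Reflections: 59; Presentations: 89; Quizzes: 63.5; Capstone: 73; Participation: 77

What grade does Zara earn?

Reflections (59) ≤ Case studies (99), so Case studies stays at 99.
Weighted total:
  Case studies 99 × 0.22 = 21.78
  Practicals 63 × 0.11 = 6.93
  Reflections 59 × 0.19 = 11.21
  Presentations 89 × 0.07 = 6.23
  Quizzes 63.5 × 0.27 = 17.145
  Capstone 73 × 0.05 = 3.65
  Participation 77 × 0.09 = 6.93
Sum = 73.875
73.875 is ≥ 71 and < 74 → C-

C-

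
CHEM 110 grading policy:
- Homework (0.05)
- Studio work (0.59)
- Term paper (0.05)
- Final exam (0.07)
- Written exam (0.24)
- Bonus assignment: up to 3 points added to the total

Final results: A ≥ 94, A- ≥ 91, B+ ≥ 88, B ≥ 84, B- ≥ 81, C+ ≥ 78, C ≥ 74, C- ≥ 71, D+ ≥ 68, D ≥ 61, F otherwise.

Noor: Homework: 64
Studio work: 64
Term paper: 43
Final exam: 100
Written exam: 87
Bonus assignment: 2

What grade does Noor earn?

Weighted total:
  Homework 64 × 0.05 = 3.2
  Studio work 64 × 0.59 = 37.76
  Term paper 43 × 0.05 = 2.15
  Final exam 100 × 0.07 = 7
  Written exam 87 × 0.24 = 20.88
Sum = 70.99
Bonus assignment: 70.99 + 2 = 72.99
72.99 is ≥ 71 and < 74 → C-

C-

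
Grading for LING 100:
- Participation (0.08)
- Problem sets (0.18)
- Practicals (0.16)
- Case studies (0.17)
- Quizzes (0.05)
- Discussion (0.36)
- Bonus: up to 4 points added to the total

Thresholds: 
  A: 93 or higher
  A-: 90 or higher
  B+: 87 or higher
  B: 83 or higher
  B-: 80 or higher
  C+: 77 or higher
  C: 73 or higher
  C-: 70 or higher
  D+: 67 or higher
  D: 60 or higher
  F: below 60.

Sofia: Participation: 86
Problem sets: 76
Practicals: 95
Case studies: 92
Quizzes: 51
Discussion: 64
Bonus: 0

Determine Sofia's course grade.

Weighted total:
  Participation 86 × 0.08 = 6.88
  Problem sets 76 × 0.18 = 13.68
  Practicals 95 × 0.16 = 15.2
  Case studies 92 × 0.17 = 15.64
  Quizzes 51 × 0.05 = 2.55
  Discussion 64 × 0.36 = 23.04
Sum = 76.99
Bonus: 76.99 + 0 = 76.99
76.99 is ≥ 73 and < 77 → C

C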